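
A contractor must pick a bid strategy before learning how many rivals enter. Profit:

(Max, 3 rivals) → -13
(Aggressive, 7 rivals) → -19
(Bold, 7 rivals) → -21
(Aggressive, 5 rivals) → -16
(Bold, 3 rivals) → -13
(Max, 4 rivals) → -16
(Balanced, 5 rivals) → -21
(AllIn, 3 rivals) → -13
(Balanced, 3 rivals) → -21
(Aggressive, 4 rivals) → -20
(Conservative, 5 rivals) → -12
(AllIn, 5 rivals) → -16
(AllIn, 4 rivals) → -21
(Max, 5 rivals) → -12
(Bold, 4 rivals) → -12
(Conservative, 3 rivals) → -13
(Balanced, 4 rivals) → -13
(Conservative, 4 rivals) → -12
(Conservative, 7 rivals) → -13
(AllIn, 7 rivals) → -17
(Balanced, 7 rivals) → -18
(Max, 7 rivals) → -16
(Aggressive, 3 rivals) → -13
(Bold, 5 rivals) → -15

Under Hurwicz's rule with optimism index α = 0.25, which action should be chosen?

Conservative: 0.25·(-12) + 0.75·(-13) = -12.75
Balanced: 0.25·(-13) + 0.75·(-21) = -19
Aggressive: 0.25·(-13) + 0.75·(-20) = -18.25
Bold: 0.25·(-12) + 0.75·(-21) = -18.75
AllIn: 0.25·(-13) + 0.75·(-21) = -19
Max: 0.25·(-12) + 0.75·(-16) = -15
Highest Hurwicz score = -12.75 → Conservative.

Conservative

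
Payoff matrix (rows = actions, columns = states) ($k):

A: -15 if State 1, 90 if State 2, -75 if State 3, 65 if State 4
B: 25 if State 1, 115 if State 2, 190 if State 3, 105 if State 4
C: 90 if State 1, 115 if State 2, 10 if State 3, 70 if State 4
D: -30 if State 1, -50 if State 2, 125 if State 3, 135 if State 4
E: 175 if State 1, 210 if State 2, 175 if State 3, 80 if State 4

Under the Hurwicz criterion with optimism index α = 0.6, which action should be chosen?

E

A: 0.6·90 + 0.4·(-75) = 24
B: 0.6·190 + 0.4·25 = 124
C: 0.6·115 + 0.4·10 = 73
D: 0.6·135 + 0.4·(-50) = 61
E: 0.6·210 + 0.4·80 = 158
Highest Hurwicz score = 158 → E.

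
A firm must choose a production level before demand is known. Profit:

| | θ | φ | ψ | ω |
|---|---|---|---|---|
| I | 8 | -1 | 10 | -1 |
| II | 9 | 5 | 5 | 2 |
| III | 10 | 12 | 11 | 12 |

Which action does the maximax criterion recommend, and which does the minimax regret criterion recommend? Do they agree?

maximax → III; minimax regret → III (agree)

Row maxima: I=10, II=9, III=12
Best best-case = 12 → III.
Column bests: θ=10, φ=12, ψ=11, ω=12.
I regrets: 2, 13, 1, 13 → max 13
II regrets: 1, 7, 6, 10 → max 10
III regrets: 0, 0, 0, 0 → max 0
Smallest max regret = 0 → III.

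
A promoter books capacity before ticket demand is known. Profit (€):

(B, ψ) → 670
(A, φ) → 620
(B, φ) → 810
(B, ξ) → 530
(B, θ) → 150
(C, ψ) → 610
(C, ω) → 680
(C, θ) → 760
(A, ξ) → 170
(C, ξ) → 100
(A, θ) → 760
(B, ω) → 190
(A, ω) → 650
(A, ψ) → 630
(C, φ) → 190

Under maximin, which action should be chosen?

Row minima: A=170, B=150, C=100
Best worst-case = 170 → A.

A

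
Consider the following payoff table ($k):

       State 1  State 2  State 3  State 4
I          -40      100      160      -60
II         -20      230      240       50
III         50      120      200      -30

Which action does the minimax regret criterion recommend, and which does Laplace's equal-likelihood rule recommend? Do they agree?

Column bests: State 1=50, State 2=230, State 3=240, State 4=50.
I regrets: 90, 130, 80, 110 → max 130
II regrets: 70, 0, 0, 0 → max 70
III regrets: 0, 110, 40, 80 → max 110
Smallest max regret = 70 → II.
Row averages: I=40, II=125, III=85
Highest average = 125 → II.

minimax regret → II; laplace → II (agree)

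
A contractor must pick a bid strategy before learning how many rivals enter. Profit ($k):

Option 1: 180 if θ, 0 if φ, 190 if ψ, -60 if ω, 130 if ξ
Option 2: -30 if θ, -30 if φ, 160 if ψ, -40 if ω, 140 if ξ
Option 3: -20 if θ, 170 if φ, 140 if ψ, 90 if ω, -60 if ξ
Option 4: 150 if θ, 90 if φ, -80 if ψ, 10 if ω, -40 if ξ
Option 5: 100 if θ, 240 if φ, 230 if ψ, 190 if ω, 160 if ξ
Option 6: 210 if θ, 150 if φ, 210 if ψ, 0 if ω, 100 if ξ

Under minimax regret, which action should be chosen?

Option 5

Column bests: θ=210, φ=240, ψ=230, ω=190, ξ=160.
Option 1 regrets: 30, 240, 40, 250, 30 → max 250
Option 2 regrets: 240, 270, 70, 230, 20 → max 270
Option 3 regrets: 230, 70, 90, 100, 220 → max 230
Option 4 regrets: 60, 150, 310, 180, 200 → max 310
Option 5 regrets: 110, 0, 0, 0, 0 → max 110
Option 6 regrets: 0, 90, 20, 190, 60 → max 190
Smallest max regret = 110 → Option 5.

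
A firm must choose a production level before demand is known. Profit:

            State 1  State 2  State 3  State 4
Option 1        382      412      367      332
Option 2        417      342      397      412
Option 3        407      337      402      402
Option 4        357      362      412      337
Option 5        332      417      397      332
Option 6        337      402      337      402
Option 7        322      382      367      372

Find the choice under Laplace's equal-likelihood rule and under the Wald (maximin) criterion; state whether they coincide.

Row averages: Option 1=373.25, Option 2=392, Option 3=387, Option 4=367, Option 5=369.5, Option 6=369.5, Option 7=360.75
Highest average = 392 → Option 2.
Row minima: Option 1=332, Option 2=342, Option 3=337, Option 4=337, Option 5=332, Option 6=337, Option 7=322
Best worst-case = 342 → Option 2.

laplace → Option 2; maximin → Option 2 (agree)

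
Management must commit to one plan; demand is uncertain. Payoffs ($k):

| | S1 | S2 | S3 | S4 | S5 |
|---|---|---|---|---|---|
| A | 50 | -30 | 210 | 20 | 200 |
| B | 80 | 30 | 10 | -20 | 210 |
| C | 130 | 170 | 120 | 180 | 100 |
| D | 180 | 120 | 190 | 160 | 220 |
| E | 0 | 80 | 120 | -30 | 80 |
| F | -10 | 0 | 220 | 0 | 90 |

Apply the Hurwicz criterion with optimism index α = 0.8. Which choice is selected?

A: 0.8·210 + 0.2·(-30) = 162
B: 0.8·210 + 0.2·(-20) = 164
C: 0.8·180 + 0.2·100 = 164
D: 0.8·220 + 0.2·120 = 200
E: 0.8·120 + 0.2·(-30) = 90
F: 0.8·220 + 0.2·(-10) = 174
Highest Hurwicz score = 200 → D.

D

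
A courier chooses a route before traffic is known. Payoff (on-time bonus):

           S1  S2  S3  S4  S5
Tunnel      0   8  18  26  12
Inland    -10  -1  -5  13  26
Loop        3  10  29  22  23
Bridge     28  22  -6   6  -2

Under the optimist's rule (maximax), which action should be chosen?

Row maxima: Tunnel=26, Inland=26, Loop=29, Bridge=28
Best best-case = 29 → Loop.

Loop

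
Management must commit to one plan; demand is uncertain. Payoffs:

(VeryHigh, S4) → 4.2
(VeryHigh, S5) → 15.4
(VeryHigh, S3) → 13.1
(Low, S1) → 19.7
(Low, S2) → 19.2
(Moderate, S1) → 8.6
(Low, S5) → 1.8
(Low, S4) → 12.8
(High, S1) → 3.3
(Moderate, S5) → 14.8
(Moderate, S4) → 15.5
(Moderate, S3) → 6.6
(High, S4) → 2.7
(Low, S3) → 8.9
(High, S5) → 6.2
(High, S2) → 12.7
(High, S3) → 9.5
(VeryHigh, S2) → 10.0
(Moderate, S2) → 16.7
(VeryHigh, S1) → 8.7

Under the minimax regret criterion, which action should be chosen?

Column bests: S1=19.7, S2=19.2, S3=13.1, S4=15.5, S5=15.4.
Low regrets: 0.0, 0.0, 4.2, 2.7, 13.6 → max 13.6
Moderate regrets: 11.1, 2.5, 6.5, 0.0, 0.6 → max 11.1
High regrets: 16.4, 6.5, 3.6, 12.8, 9.2 → max 16.4
VeryHigh regrets: 11.0, 9.2, 0.0, 11.3, 0.0 → max 11.3
Smallest max regret = 11.1 → Moderate.

Moderate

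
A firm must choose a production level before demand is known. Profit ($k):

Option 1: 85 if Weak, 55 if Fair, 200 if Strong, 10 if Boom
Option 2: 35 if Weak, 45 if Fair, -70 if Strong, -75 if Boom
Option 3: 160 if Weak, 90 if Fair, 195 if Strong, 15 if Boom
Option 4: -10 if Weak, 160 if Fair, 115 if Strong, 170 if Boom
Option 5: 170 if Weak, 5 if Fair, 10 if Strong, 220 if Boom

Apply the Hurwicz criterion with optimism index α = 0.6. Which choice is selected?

Option 1: 0.6·200 + 0.4·10 = 124
Option 2: 0.6·45 + 0.4·(-75) = -3
Option 3: 0.6·195 + 0.4·15 = 123
Option 4: 0.6·170 + 0.4·(-10) = 98
Option 5: 0.6·220 + 0.4·5 = 134
Highest Hurwicz score = 134 → Option 5.

Option 5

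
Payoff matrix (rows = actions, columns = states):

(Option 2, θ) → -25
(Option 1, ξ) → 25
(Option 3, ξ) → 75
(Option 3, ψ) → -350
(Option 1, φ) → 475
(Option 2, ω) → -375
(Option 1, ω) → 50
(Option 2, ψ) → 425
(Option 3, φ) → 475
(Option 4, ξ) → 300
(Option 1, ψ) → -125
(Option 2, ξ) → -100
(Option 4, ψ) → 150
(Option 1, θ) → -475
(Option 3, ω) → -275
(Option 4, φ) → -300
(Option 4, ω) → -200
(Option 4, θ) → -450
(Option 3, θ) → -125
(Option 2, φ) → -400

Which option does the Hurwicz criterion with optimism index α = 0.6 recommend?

Option 3

Option 1: 0.6·475 + 0.4·(-475) = 95
Option 2: 0.6·425 + 0.4·(-400) = 95
Option 3: 0.6·475 + 0.4·(-350) = 145
Option 4: 0.6·300 + 0.4·(-450) = 0
Highest Hurwicz score = 145 → Option 3.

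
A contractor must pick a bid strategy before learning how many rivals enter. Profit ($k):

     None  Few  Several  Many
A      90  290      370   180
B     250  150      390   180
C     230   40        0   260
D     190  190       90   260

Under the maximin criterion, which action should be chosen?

Row minima: A=90, B=150, C=0, D=90
Best worst-case = 150 → B.

B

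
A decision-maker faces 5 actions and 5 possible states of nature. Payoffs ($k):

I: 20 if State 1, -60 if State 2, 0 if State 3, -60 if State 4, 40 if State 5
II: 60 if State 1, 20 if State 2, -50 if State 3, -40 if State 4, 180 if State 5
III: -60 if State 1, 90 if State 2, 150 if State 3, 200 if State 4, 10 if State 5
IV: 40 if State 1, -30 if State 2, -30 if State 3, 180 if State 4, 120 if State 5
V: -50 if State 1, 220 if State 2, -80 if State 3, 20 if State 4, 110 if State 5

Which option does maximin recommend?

IV

Row minima: I=-60, II=-50, III=-60, IV=-30, V=-80
Best worst-case = -30 → IV.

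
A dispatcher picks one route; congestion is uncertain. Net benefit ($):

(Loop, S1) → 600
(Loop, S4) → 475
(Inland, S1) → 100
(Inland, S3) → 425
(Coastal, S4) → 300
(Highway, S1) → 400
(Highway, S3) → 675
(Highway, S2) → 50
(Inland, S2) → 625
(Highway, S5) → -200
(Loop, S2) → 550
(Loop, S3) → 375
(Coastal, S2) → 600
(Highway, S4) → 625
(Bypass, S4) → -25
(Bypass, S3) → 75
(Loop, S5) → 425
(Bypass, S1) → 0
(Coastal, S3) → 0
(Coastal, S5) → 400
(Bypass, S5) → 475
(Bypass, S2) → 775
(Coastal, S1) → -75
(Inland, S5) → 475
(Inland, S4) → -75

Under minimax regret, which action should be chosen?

Column bests: S1=600, S2=775, S3=675, S4=625, S5=475.
Coastal regrets: 675, 175, 675, 325, 75 → max 675
Highway regrets: 200, 725, 0, 0, 675 → max 725
Bypass regrets: 600, 0, 600, 650, 0 → max 650
Inland regrets: 500, 150, 250, 700, 0 → max 700
Loop regrets: 0, 225, 300, 150, 50 → max 300
Smallest max regret = 300 → Loop.

Loop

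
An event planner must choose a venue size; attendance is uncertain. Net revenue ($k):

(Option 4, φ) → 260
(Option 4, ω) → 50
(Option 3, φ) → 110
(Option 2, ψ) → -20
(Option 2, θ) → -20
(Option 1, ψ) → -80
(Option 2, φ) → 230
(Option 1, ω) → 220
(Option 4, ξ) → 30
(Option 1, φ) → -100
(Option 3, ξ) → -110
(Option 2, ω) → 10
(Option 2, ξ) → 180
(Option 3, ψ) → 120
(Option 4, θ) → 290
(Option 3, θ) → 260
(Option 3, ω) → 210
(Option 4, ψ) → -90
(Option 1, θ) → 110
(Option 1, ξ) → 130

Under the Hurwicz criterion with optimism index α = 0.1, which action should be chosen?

Option 2

Option 1: 0.1·220 + 0.9·(-100) = -68
Option 2: 0.1·230 + 0.9·(-20) = 5
Option 3: 0.1·260 + 0.9·(-110) = -73
Option 4: 0.1·290 + 0.9·(-90) = -52
Highest Hurwicz score = 5 → Option 2.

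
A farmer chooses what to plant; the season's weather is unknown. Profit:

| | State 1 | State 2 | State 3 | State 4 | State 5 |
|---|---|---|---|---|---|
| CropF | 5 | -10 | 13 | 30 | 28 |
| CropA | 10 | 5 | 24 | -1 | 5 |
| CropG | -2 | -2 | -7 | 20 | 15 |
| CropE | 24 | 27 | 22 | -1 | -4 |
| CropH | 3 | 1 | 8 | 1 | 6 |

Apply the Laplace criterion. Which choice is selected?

Row averages: CropF=13.2, CropA=8.6, CropG=4.8, CropE=13.6, CropH=3.8
Highest average = 13.6 → CropE.

CropE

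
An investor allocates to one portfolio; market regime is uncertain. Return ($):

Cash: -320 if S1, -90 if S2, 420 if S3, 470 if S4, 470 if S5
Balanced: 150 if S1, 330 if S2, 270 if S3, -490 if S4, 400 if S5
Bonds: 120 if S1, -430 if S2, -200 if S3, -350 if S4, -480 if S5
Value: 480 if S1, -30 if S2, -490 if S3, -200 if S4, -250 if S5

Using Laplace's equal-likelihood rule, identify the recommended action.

Row averages: Cash=190, Balanced=132, Bonds=-268, Value=-98
Highest average = 190 → Cash.

Cash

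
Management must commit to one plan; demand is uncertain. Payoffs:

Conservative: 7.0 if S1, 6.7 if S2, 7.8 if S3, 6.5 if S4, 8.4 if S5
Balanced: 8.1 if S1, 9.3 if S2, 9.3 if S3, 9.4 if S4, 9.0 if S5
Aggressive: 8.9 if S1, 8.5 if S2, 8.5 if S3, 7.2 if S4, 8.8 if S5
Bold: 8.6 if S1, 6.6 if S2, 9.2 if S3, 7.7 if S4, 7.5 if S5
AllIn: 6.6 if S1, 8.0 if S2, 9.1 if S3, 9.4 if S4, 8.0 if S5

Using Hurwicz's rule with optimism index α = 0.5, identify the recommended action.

Balanced

Conservative: 0.5·8.4 + 0.5·6.5 = 7.45
Balanced: 0.5·9.4 + 0.5·8.1 = 8.75
Aggressive: 0.5·8.9 + 0.5·7.2 = 8.05
Bold: 0.5·9.2 + 0.5·6.6 = 7.9
AllIn: 0.5·9.4 + 0.5·6.6 = 8
Highest Hurwicz score = 8.75 → Balanced.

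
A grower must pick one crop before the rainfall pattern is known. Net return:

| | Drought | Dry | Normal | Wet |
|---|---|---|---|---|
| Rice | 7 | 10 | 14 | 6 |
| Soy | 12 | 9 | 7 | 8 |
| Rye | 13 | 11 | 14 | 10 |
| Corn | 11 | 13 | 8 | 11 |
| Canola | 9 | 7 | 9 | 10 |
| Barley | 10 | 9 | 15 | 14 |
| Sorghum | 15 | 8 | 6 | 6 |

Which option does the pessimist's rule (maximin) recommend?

Row minima: Rice=6, Soy=7, Rye=10, Corn=8, Canola=7, Barley=9, Sorghum=6
Best worst-case = 10 → Rye.

Rye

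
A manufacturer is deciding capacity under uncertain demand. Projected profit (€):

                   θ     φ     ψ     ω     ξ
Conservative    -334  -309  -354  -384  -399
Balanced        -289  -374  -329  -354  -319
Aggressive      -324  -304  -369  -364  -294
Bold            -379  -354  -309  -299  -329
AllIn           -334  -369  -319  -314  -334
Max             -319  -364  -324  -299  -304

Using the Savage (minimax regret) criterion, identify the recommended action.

Max

Column bests: θ=-289, φ=-304, ψ=-309, ω=-299, ξ=-294.
Conservative regrets: 45, 5, 45, 85, 105 → max 105
Balanced regrets: 0, 70, 20, 55, 25 → max 70
Aggressive regrets: 35, 0, 60, 65, 0 → max 65
Bold regrets: 90, 50, 0, 0, 35 → max 90
AllIn regrets: 45, 65, 10, 15, 40 → max 65
Max regrets: 30, 60, 15, 0, 10 → max 60
Smallest max regret = 60 → Max.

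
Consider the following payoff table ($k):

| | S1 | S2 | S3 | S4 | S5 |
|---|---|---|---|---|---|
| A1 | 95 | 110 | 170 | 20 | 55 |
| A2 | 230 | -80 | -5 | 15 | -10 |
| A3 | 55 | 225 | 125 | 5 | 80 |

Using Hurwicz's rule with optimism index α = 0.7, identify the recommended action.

A1: 0.7·170 + 0.3·20 = 125
A2: 0.7·230 + 0.3·(-80) = 137
A3: 0.7·225 + 0.3·5 = 159
Highest Hurwicz score = 159 → A3.

A3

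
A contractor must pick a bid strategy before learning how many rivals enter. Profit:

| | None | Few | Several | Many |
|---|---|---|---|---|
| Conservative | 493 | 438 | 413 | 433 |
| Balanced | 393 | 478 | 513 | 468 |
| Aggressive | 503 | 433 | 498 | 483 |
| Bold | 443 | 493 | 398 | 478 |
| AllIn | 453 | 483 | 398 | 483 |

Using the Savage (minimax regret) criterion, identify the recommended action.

Column bests: None=503, Few=493, Several=513, Many=483.
Conservative regrets: 10, 55, 100, 50 → max 100
Balanced regrets: 110, 15, 0, 15 → max 110
Aggressive regrets: 0, 60, 15, 0 → max 60
Bold regrets: 60, 0, 115, 5 → max 115
AllIn regrets: 50, 10, 115, 0 → max 115
Smallest max regret = 60 → Aggressive.

Aggressive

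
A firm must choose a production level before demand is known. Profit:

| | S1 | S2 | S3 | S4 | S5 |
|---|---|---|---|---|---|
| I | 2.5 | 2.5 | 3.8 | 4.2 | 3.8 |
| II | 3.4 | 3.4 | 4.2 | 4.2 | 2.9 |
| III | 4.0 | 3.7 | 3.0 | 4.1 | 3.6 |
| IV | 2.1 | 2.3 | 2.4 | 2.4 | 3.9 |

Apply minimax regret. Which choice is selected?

II

Column bests: S1=4.0, S2=3.7, S3=4.2, S4=4.2, S5=3.9.
I regrets: 1.5, 1.2, 0.4, 0.0, 0.1 → max 1.5
II regrets: 0.6, 0.3, 0.0, 0.0, 1.0 → max 1.0
III regrets: 0.0, 0.0, 1.2, 0.1, 0.3 → max 1.2
IV regrets: 1.9, 1.4, 1.8, 1.8, 0.0 → max 1.9
Smallest max regret = 1.0 → II.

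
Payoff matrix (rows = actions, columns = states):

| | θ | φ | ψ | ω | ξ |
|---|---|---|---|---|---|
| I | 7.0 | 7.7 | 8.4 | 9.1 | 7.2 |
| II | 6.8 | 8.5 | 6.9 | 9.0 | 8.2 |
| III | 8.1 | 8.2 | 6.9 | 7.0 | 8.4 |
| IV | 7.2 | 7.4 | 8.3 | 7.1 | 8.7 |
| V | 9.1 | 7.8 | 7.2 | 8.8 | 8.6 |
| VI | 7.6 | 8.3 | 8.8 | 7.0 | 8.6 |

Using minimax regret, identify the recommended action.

V

Column bests: θ=9.1, φ=8.5, ψ=8.8, ω=9.1, ξ=8.7.
I regrets: 2.1, 0.8, 0.4, 0.0, 1.5 → max 2.1
II regrets: 2.3, 0.0, 1.9, 0.1, 0.5 → max 2.3
III regrets: 1.0, 0.3, 1.9, 2.1, 0.3 → max 2.1
IV regrets: 1.9, 1.1, 0.5, 2.0, 0.0 → max 2.0
V regrets: 0.0, 0.7, 1.6, 0.3, 0.1 → max 1.6
VI regrets: 1.5, 0.2, 0.0, 2.1, 0.1 → max 2.1
Smallest max regret = 1.6 → V.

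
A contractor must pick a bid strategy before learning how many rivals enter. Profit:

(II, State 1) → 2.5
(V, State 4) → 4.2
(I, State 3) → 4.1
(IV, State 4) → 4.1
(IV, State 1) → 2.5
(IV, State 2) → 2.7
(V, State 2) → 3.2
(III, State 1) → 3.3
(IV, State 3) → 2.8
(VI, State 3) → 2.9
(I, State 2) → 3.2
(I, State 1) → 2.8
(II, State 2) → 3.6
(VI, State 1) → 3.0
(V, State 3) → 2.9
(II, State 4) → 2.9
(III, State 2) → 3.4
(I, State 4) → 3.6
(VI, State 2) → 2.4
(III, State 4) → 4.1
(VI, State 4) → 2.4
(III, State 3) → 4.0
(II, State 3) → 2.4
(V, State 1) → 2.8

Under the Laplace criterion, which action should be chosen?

III

Row averages: I=3.425, II=2.85, III=3.7, IV=3.025, V=3.275, VI=2.675
Highest average = 3.7 → III.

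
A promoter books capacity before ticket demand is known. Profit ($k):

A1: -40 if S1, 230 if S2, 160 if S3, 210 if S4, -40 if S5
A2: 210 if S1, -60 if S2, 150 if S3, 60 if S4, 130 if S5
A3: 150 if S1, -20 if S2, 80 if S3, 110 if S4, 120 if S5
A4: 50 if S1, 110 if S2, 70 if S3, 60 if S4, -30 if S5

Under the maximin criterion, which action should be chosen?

A3

Row minima: A1=-40, A2=-60, A3=-20, A4=-30
Best worst-case = -20 → A3.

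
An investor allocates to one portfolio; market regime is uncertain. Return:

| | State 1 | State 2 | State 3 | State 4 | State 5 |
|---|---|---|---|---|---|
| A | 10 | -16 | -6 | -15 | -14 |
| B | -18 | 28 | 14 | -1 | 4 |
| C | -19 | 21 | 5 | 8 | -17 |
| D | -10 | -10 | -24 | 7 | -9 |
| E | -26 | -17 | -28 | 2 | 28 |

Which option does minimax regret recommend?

Column bests: State 1=10, State 2=28, State 3=14, State 4=8, State 5=28.
A regrets: 0, 44, 20, 23, 42 → max 44
B regrets: 28, 0, 0, 9, 24 → max 28
C regrets: 29, 7, 9, 0, 45 → max 45
D regrets: 20, 38, 38, 1, 37 → max 38
E regrets: 36, 45, 42, 6, 0 → max 45
Smallest max regret = 28 → B.

B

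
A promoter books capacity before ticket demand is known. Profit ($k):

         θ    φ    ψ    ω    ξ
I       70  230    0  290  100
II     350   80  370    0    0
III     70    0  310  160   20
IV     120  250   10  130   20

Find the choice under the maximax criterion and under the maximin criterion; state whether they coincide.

maximax → II; maximin → IV (disagree)

Row maxima: I=290, II=370, III=310, IV=250
Best best-case = 370 → II.
Row minima: I=0, II=0, III=0, IV=10
Best worst-case = 10 → IV.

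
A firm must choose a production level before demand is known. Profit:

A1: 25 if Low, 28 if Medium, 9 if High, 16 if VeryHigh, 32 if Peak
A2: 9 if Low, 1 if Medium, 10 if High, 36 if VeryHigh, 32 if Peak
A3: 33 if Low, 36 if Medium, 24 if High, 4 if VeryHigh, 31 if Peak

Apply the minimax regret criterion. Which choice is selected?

Column bests: Low=33, Medium=36, High=24, VeryHigh=36, Peak=32.
A1 regrets: 8, 8, 15, 20, 0 → max 20
A2 regrets: 24, 35, 14, 0, 0 → max 35
A3 regrets: 0, 0, 0, 32, 1 → max 32
Smallest max regret = 20 → A1.

A1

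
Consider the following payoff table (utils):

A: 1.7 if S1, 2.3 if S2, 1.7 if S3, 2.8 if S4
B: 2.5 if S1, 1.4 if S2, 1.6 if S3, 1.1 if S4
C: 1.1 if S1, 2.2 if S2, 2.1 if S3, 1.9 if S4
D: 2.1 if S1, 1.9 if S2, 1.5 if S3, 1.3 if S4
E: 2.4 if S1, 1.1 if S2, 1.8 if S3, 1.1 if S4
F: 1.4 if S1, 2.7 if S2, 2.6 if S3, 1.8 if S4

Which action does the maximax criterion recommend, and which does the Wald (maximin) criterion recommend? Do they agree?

Row maxima: A=2.8, B=2.5, C=2.2, D=2.1, E=2.4, F=2.7
Best best-case = 2.8 → A.
Row minima: A=1.7, B=1.1, C=1.1, D=1.3, E=1.1, F=1.4
Best worst-case = 1.7 → A.

maximax → A; maximin → A (agree)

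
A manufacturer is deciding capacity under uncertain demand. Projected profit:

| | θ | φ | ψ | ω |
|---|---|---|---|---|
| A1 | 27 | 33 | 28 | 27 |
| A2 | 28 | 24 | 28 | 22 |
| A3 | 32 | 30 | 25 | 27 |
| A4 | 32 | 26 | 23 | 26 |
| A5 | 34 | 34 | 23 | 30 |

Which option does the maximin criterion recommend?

Row minima: A1=27, A2=22, A3=25, A4=23, A5=23
Best worst-case = 27 → A1.

A1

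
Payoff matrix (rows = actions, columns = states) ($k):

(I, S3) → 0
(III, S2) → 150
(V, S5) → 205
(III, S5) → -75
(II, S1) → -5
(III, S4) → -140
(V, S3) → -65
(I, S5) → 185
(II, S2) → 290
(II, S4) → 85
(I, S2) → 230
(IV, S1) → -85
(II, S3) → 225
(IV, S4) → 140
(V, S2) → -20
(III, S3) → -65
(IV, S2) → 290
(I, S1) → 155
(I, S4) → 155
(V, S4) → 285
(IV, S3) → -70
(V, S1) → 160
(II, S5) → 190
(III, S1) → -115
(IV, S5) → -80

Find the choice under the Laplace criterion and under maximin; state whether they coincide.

laplace → II; maximin → I (disagree)

Row averages: I=145, II=157, III=-49, IV=39, V=113
Highest average = 157 → II.
Row minima: I=0, II=-5, III=-140, IV=-85, V=-65
Best worst-case = 0 → I.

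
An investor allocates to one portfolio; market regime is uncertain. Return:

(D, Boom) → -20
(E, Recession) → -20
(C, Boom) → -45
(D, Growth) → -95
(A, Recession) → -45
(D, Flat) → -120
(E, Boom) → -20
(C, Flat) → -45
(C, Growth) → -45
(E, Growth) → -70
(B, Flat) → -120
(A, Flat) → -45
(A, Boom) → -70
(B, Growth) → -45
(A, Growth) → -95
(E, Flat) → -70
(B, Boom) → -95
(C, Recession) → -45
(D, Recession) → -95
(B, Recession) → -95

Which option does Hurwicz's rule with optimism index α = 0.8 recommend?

A: 0.8·(-45) + 0.2·(-95) = -55
B: 0.8·(-45) + 0.2·(-120) = -60
C: 0.8·(-45) + 0.2·(-45) = -45
D: 0.8·(-20) + 0.2·(-120) = -40
E: 0.8·(-20) + 0.2·(-70) = -30
Highest Hurwicz score = -30 → E.

E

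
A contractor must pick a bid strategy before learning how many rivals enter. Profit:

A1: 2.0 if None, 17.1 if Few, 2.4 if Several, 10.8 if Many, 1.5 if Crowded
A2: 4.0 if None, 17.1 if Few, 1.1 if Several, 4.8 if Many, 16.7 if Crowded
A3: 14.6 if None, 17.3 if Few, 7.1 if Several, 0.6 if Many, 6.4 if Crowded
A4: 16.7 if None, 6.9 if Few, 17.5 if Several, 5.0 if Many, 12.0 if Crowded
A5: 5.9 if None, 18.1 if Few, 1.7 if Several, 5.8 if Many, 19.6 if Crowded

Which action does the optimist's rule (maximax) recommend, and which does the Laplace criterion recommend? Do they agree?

maximax → A5; laplace → A4 (disagree)

Row maxima: A1=17.1, A2=17.1, A3=17.3, A4=17.5, A5=19.6
Best best-case = 19.6 → A5.
Row averages: A1=6.76, A2=8.74, A3=9.2, A4=11.62, A5=10.22
Highest average = 11.62 → A4.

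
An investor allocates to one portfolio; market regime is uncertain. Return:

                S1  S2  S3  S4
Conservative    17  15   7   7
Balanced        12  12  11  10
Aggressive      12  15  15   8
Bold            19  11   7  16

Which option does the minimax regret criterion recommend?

Balanced

Column bests: S1=19, S2=15, S3=15, S4=16.
Conservative regrets: 2, 0, 8, 9 → max 9
Balanced regrets: 7, 3, 4, 6 → max 7
Aggressive regrets: 7, 0, 0, 8 → max 8
Bold regrets: 0, 4, 8, 0 → max 8
Smallest max regret = 7 → Balanced.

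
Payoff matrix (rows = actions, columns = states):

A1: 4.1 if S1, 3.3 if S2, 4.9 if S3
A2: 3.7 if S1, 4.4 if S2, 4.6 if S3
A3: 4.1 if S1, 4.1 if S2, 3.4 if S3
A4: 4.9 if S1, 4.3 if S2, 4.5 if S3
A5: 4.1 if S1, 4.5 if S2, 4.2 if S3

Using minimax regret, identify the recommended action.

Column bests: S1=4.9, S2=4.5, S3=4.9.
A1 regrets: 0.8, 1.2, 0.0 → max 1.2
A2 regrets: 1.2, 0.1, 0.3 → max 1.2
A3 regrets: 0.8, 0.4, 1.5 → max 1.5
A4 regrets: 0.0, 0.2, 0.4 → max 0.4
A5 regrets: 0.8, 0.0, 0.7 → max 0.8
Smallest max regret = 0.4 → A4.

A4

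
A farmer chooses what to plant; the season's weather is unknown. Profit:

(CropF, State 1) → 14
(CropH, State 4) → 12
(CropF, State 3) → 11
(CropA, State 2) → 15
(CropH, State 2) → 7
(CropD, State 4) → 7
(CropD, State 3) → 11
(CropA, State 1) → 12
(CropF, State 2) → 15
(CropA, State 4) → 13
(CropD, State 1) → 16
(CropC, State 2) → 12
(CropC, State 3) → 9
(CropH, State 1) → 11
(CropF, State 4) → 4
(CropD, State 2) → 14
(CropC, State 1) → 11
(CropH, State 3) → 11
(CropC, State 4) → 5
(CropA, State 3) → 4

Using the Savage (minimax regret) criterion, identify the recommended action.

CropD

Column bests: State 1=16, State 2=15, State 3=11, State 4=13.
CropF regrets: 2, 0, 0, 9 → max 9
CropA regrets: 4, 0, 7, 0 → max 7
CropH regrets: 5, 8, 0, 1 → max 8
CropC regrets: 5, 3, 2, 8 → max 8
CropD regrets: 0, 1, 0, 6 → max 6
Smallest max regret = 6 → CropD.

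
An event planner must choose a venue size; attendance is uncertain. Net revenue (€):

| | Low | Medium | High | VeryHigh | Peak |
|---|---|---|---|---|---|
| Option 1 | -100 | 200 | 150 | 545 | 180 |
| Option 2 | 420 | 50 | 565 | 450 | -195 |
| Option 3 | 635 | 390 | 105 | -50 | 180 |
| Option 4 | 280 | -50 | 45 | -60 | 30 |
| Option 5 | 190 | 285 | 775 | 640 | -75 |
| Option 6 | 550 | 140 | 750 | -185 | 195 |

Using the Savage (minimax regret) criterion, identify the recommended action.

Column bests: Low=635, Medium=390, High=775, VeryHigh=640, Peak=195.
Option 1 regrets: 735, 190, 625, 95, 15 → max 735
Option 2 regrets: 215, 340, 210, 190, 390 → max 390
Option 3 regrets: 0, 0, 670, 690, 15 → max 690
Option 4 regrets: 355, 440, 730, 700, 165 → max 730
Option 5 regrets: 445, 105, 0, 0, 270 → max 445
Option 6 regrets: 85, 250, 25, 825, 0 → max 825
Smallest max regret = 390 → Option 2.

Option 2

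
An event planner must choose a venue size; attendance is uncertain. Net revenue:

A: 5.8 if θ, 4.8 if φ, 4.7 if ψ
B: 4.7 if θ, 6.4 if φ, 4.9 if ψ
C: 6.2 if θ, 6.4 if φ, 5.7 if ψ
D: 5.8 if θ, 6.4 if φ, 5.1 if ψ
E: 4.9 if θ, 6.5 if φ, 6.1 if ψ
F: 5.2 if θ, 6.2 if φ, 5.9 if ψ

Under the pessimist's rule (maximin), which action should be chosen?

C

Row minima: A=4.7, B=4.7, C=5.7, D=5.1, E=4.9, F=5.2
Best worst-case = 5.7 → C.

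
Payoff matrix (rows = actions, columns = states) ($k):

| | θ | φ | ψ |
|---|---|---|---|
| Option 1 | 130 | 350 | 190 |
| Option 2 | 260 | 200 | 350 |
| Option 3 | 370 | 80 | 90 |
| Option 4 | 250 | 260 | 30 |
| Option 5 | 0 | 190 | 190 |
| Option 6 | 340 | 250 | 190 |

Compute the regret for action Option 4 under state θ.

Best payoff under θ is 370.
Regret = 370 − 250 = 120.

120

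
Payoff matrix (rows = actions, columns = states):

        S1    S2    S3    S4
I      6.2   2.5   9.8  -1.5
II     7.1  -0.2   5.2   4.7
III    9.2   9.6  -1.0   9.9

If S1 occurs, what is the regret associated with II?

2.1

Best payoff under S1 is 9.2.
Regret = 9.2 − 7.1 = 2.1.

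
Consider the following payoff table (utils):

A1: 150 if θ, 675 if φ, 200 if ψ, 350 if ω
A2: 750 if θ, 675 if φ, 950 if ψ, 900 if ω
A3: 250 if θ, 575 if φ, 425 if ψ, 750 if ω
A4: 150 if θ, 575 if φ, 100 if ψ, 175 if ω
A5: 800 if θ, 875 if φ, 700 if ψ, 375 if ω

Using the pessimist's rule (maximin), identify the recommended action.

A2

Row minima: A1=150, A2=675, A3=250, A4=100, A5=375
Best worst-case = 675 → A2.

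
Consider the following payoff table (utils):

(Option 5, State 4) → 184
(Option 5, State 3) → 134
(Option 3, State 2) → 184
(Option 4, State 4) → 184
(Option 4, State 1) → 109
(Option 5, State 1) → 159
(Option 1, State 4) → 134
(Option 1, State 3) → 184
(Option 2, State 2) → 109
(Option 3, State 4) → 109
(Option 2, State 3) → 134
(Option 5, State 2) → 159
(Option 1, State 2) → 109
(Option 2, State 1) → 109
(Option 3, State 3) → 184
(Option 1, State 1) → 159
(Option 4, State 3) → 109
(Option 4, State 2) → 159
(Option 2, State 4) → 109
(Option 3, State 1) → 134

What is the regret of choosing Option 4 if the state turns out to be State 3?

Best payoff under State 3 is 184.
Regret = 184 − 109 = 75.

75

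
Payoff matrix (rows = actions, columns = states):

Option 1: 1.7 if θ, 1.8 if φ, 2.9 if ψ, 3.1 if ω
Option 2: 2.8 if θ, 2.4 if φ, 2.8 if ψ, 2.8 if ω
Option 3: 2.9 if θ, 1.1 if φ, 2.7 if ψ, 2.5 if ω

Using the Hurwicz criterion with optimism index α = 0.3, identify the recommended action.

Option 2

Option 1: 0.3·3.1 + 0.7·1.7 = 2.12
Option 2: 0.3·2.8 + 0.7·2.4 = 2.52
Option 3: 0.3·2.9 + 0.7·1.1 = 1.64
Highest Hurwicz score = 2.52 → Option 2.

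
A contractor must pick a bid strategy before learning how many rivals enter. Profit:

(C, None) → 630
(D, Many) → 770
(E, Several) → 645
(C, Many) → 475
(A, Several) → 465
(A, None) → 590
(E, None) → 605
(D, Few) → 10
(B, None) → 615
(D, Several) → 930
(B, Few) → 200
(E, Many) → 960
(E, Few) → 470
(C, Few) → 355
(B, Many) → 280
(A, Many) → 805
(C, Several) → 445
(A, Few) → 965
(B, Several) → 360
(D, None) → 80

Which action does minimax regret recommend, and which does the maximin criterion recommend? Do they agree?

minimax regret → A; maximin → E (disagree)

Column bests: None=630, Few=965, Several=930, Many=960.
A regrets: 40, 0, 465, 155 → max 465
B regrets: 15, 765, 570, 680 → max 765
C regrets: 0, 610, 485, 485 → max 610
D regrets: 550, 955, 0, 190 → max 955
E regrets: 25, 495, 285, 0 → max 495
Smallest max regret = 465 → A.
Row minima: A=465, B=200, C=355, D=10, E=470
Best worst-case = 470 → E.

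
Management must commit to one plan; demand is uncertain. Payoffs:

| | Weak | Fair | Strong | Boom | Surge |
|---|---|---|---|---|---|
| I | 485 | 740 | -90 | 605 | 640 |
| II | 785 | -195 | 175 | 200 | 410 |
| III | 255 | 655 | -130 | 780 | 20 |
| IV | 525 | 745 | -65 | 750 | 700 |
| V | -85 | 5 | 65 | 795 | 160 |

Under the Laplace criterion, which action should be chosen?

Row averages: I=476, II=275, III=316, IV=531, V=188
Highest average = 531 → IV.

IV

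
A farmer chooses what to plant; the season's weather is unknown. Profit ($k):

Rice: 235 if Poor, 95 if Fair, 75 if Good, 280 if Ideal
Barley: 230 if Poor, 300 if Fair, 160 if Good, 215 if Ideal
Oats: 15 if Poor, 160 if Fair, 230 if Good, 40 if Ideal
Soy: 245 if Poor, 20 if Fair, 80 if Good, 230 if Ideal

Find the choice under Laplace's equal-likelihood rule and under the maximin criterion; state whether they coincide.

Row averages: Rice=171.25, Barley=226.25, Oats=111.25, Soy=143.75
Highest average = 226.25 → Barley.
Row minima: Rice=75, Barley=160, Oats=15, Soy=20
Best worst-case = 160 → Barley.

laplace → Barley; maximin → Barley (agree)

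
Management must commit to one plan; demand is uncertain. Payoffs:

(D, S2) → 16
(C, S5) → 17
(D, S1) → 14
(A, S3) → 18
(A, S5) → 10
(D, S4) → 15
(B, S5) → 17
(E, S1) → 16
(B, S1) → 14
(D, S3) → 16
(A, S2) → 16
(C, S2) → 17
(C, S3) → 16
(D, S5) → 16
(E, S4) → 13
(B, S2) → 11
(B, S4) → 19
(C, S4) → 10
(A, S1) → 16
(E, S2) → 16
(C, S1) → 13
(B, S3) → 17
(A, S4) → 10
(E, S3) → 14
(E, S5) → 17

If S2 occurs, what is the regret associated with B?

Best payoff under S2 is 17.
Regret = 17 − 11 = 6.

6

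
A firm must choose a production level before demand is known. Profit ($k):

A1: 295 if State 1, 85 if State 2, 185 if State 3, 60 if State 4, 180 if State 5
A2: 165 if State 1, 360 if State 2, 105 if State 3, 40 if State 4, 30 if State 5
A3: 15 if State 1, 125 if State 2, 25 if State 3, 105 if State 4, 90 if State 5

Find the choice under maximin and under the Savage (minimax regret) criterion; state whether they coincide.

maximin → A1; minimax regret → A2 (disagree)

Row minima: A1=60, A2=30, A3=15
Best worst-case = 60 → A1.
Column bests: State 1=295, State 2=360, State 3=185, State 4=105, State 5=180.
A1 regrets: 0, 275, 0, 45, 0 → max 275
A2 regrets: 130, 0, 80, 65, 150 → max 150
A3 regrets: 280, 235, 160, 0, 90 → max 280
Smallest max regret = 150 → A2.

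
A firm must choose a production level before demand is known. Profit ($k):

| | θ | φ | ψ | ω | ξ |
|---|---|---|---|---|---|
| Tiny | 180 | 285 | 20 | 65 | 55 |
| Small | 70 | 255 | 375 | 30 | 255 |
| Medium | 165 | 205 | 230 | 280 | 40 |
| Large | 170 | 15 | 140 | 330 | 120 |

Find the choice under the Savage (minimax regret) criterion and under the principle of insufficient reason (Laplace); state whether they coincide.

Column bests: θ=180, φ=285, ψ=375, ω=330, ξ=255.
Tiny regrets: 0, 0, 355, 265, 200 → max 355
Small regrets: 110, 30, 0, 300, 0 → max 300
Medium regrets: 15, 80, 145, 50, 215 → max 215
Large regrets: 10, 270, 235, 0, 135 → max 270
Smallest max regret = 215 → Medium.
Row averages: Tiny=121, Small=197, Medium=184, Large=155
Highest average = 197 → Small.

minimax regret → Medium; laplace → Small (disagree)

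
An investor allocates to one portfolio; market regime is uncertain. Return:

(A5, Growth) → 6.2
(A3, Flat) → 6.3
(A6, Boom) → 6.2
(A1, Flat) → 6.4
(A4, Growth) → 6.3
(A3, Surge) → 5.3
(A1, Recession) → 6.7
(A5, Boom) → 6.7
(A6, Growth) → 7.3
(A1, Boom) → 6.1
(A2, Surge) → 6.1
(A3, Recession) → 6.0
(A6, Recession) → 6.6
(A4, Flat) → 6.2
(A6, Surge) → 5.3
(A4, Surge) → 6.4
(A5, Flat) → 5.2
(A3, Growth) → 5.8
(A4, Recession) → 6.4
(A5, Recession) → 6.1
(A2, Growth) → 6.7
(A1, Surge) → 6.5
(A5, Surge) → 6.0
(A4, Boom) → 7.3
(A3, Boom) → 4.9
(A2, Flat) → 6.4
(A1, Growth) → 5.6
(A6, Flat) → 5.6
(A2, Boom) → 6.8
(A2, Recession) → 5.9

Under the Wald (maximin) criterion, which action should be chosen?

A4

Row minima: A1=5.6, A2=5.9, A3=4.9, A4=6.2, A5=5.2, A6=5.3
Best worst-case = 6.2 → A4.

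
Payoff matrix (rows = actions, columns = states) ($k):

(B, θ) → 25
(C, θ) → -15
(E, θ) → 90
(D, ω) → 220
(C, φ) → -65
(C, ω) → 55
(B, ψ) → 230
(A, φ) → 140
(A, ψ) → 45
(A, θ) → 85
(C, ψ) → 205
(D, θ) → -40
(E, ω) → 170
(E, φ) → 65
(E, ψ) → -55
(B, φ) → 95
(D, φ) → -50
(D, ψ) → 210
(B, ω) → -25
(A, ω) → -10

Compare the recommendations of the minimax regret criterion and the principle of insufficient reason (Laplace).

Column bests: θ=90, φ=140, ψ=230, ω=220.
A regrets: 5, 0, 185, 230 → max 230
B regrets: 65, 45, 0, 245 → max 245
C regrets: 105, 205, 25, 165 → max 205
D regrets: 130, 190, 20, 0 → max 190
E regrets: 0, 75, 285, 50 → max 285
Smallest max regret = 190 → D.
Row averages: A=65, B=81.25, C=45, D=85, E=67.5
Highest average = 85 → D.

minimax regret → D; laplace → D (agree)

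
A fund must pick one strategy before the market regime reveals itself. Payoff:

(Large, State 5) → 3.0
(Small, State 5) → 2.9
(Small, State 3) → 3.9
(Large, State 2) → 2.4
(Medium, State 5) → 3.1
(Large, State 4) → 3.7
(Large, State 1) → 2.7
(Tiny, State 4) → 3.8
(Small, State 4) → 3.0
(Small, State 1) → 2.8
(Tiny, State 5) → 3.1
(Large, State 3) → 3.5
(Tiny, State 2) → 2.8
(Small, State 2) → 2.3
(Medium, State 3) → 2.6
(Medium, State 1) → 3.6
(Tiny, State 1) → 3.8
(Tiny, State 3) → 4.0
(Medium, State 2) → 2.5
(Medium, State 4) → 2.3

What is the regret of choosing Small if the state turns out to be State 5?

Best payoff under State 5 is 3.1.
Regret = 3.1 − 2.9 = 0.2.

0.2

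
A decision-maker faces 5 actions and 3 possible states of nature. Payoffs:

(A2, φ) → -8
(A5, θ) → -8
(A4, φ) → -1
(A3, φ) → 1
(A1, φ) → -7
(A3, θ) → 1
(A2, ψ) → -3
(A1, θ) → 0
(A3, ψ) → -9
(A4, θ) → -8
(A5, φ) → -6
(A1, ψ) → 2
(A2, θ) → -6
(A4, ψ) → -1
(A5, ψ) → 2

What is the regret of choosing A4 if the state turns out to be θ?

9

Best payoff under θ is 1.
Regret = 1 − (-8) = 9.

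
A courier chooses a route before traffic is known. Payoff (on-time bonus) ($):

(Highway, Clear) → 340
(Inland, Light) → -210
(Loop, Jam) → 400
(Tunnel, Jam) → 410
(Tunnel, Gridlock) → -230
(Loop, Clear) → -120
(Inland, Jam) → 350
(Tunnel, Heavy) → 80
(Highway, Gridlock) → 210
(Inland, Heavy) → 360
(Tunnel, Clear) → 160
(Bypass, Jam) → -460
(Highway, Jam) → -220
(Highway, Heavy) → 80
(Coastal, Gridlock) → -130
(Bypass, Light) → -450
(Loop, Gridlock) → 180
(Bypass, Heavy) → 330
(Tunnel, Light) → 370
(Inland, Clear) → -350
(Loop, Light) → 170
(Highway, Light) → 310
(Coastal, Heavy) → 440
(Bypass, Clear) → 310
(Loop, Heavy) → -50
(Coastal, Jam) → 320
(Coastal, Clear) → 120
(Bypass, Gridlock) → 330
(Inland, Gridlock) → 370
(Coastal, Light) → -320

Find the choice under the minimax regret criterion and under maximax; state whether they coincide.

minimax regret → Loop; maximax → Coastal (disagree)

Column bests: Clear=340, Light=370, Heavy=440, Jam=410, Gridlock=370.
Inland regrets: 690, 580, 80, 60, 0 → max 690
Loop regrets: 460, 200, 490, 10, 190 → max 490
Highway regrets: 0, 60, 360, 630, 160 → max 630
Bypass regrets: 30, 820, 110, 870, 40 → max 870
Coastal regrets: 220, 690, 0, 90, 500 → max 690
Tunnel regrets: 180, 0, 360, 0, 600 → max 600
Smallest max regret = 490 → Loop.
Row maxima: Inland=370, Loop=400, Highway=340, Bypass=330, Coastal=440, Tunnel=410
Best best-case = 440 → Coastal.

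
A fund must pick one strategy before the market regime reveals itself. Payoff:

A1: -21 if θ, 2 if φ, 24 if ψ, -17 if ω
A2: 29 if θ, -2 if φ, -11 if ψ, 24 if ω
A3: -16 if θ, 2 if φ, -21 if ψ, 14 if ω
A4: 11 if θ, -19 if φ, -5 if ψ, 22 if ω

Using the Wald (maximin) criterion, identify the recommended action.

Row minima: A1=-21, A2=-11, A3=-21, A4=-19
Best worst-case = -11 → A2.

A2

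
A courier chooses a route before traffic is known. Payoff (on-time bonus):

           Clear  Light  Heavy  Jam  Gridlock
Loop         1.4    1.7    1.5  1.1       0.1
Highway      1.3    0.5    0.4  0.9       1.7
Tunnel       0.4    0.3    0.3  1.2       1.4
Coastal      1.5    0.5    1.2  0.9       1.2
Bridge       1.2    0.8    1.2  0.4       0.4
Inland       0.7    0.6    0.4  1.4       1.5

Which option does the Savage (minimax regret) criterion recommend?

Column bests: Clear=1.5, Light=1.7, Heavy=1.5, Jam=1.4, Gridlock=1.7.
Loop regrets: 0.1, 0.0, 0.0, 0.3, 1.6 → max 1.6
Highway regrets: 0.2, 1.2, 1.1, 0.5, 0.0 → max 1.2
Tunnel regrets: 1.1, 1.4, 1.2, 0.2, 0.3 → max 1.4
Coastal regrets: 0.0, 1.2, 0.3, 0.5, 0.5 → max 1.2
Bridge regrets: 0.3, 0.9, 0.3, 1.0, 1.3 → max 1.3
Inland regrets: 0.8, 1.1, 1.1, 0.0, 0.2 → max 1.1
Smallest max regret = 1.1 → Inland.

Inland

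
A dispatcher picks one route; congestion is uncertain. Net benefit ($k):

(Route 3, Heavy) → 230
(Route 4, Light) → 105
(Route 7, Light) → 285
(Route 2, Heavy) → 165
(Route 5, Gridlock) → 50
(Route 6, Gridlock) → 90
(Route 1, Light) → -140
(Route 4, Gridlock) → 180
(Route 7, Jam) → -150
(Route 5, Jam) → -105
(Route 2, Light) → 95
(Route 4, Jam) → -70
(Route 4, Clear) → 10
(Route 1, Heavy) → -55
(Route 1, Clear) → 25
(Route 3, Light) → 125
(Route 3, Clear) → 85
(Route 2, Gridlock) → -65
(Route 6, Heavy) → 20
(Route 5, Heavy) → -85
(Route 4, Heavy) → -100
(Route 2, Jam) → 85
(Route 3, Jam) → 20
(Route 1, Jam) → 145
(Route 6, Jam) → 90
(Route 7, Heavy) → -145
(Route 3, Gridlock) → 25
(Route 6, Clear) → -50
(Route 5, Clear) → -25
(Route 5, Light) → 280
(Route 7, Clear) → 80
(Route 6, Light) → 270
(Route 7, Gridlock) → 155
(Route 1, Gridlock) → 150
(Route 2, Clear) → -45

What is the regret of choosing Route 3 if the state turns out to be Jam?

Best payoff under Jam is 145.
Regret = 145 − 20 = 125.

125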